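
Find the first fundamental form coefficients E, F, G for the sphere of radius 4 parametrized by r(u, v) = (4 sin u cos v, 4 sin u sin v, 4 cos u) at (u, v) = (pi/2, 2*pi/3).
E = 16;  F = 0;  G = 16

Partials: r_u = (4*cos(u)*cos(v), 4*sin(v)*cos(u), -4*sin(u)), r_v = (-4*sin(u)*sin(v), 4*sin(u)*cos(v), 0). As functions of (u, v):
  E = r_u · r_u = 16,
  F = r_u · r_v = 0,
  G = r_v · r_v = 16*sin(u)^2.
Evaluating at (u, v) = (pi/2, 2*pi/3): E = 16, F = 0, G = 16.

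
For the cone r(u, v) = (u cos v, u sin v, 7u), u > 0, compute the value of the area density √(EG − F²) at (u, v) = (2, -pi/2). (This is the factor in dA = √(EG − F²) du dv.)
√(EG − F²)|_{(2, -pi/2)} = 10*sqrt(2)

E = 50, F = 0, G = u^2, so EG − F² = 50*u^2. Taking the positive square root: √(EG − F²) = 5*sqrt(2)*Abs(u). At (u, v) = (2, -pi/2): 10*sqrt(2).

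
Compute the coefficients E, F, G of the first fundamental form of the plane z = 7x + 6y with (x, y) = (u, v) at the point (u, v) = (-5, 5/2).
E = 50;  F = 42;  G = 37

Partials: r_u = (1, 0, 7), r_v = (0, 1, 6). As functions of (u, v):
  E = r_u · r_u = 50,
  F = r_u · r_v = 42,
  G = r_v · r_v = 37.
Evaluating at (u, v) = (-5, 5/2): E = 50, F = 42, G = 37.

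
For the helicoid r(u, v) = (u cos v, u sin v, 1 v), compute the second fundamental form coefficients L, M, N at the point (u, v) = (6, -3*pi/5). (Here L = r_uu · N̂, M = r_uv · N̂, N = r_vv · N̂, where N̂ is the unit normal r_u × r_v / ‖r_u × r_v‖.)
L = 0;  M = -sqrt(37)/37;  N = 0

Compute the unit normal N̂(u, v) = (sin(v)/sqrt(u^2 + 1), -cos(v)/sqrt(u^2 + 1), u/sqrt(u^2 + 1)), and the second partials r_uu, r_uv, r_vv. Take dot products:
  L(u, v) = r_uu · N̂ = 0,
  M(u, v) = r_uv · N̂ = -1/sqrt(u^2 + 1),
  N(u, v) = r_vv · N̂ = 0.
Evaluating at (u, v) = (6, -3*pi/5):
  L = 0, M = -sqrt(37)/37, N = 0.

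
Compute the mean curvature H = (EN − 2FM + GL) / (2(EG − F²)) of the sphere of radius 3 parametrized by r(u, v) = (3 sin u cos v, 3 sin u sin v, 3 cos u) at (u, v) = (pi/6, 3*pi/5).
H = -1/3

With E = 9, F = 0, G = 9*sin(u)^2, L = -3*sin(u)/Abs(sin(u)), M = 0, N = -3*sin(u)^3/Abs(sin(u)), assemble
  H = (EN − 2FM + GL) / (2(EG − F²)) = -sin(u)/(3*Abs(sin(u))).
At (u, v) = (pi/6, 3*pi/5): H = -1/3.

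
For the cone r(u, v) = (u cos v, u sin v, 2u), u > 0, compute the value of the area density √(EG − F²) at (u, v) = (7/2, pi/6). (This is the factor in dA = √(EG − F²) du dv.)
√(EG − F²)|_{(7/2, pi/6)} = 7*sqrt(5)/2

E = 5, F = 0, G = u^2, so EG − F² = 5*u^2. Taking the positive square root: √(EG − F²) = sqrt(5)*Abs(u). At (u, v) = (7/2, pi/6): 7*sqrt(5)/2.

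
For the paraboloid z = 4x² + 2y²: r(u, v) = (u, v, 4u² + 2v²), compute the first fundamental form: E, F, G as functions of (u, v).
E = 64*u^2 + 1;  F = 32*u*v;  G = 16*v^2 + 1

Compute partials: r_u = (1, 0, 8*u), r_v = (0, 1, 4*v). Then
  E = r_u · r_u = 64*u^2 + 1,
  F = r_u · r_v = 32*u*v,
  G = r_v · r_v = 16*v^2 + 1.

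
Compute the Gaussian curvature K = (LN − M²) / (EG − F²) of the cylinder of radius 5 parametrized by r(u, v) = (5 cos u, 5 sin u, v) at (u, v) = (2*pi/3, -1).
K = 0

Coefficients of the first fundamental form: E = 25, F = 0, G = 1.
Coefficients of the second fundamental form: L = -5, M = 0, N = 0.
Assemble K = (LN − M²)/(EG − F²) = 0. At (u, v) = (2*pi/3, -1): K = 0.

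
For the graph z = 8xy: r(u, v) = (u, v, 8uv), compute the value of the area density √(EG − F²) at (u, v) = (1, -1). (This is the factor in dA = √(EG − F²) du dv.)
√(EG − F²)|_{(1, -1)} = sqrt(129)

E = 64*v^2 + 1, F = 64*u*v, G = 64*u^2 + 1, so EG − F² = 64*u^2 + 64*v^2 + 1. Taking the positive square root: √(EG − F²) = sqrt(64*u^2 + 64*v^2 + 1). At (u, v) = (1, -1): sqrt(129).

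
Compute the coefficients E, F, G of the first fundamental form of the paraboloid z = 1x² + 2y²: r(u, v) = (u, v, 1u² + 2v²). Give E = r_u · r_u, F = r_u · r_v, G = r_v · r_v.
E = 4*u^2 + 1;  F = 8*u*v;  G = 16*v^2 + 1

Compute partials: r_u = (1, 0, 2*u), r_v = (0, 1, 4*v). Then
  E = r_u · r_u = 4*u^2 + 1,
  F = r_u · r_v = 8*u*v,
  G = r_v · r_v = 16*v^2 + 1.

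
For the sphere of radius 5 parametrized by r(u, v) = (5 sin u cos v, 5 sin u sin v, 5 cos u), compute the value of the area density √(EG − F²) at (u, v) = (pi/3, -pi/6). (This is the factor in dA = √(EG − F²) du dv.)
√(EG − F²)|_{(pi/3, -pi/6)} = 25*sqrt(3)/2

E = 25, F = 0, G = 25*sin(u)^2, so EG − F² = 625*sin(u)^2. Taking the positive square root: √(EG − F²) = 25*Abs(sin(u)). At (u, v) = (pi/3, -pi/6): 25*sqrt(3)/2.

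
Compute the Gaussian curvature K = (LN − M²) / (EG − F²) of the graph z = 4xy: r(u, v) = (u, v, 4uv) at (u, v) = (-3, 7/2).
K = -16/116281

Coefficients of the first fundamental form: E = 16*v^2 + 1, F = 16*u*v, G = 16*u^2 + 1.
Coefficients of the second fundamental form: L = 0, M = 4/sqrt(16*u^2 + 16*v^2 + 1), N = 0.
Assemble K = (LN − M²)/(EG − F²) = -16/(256*u^4 + 512*u^2*v^2 + 32*u^2 + 256*v^4 + 32*v^2 + 1). At (u, v) = (-3, 7/2): K = -16/116281.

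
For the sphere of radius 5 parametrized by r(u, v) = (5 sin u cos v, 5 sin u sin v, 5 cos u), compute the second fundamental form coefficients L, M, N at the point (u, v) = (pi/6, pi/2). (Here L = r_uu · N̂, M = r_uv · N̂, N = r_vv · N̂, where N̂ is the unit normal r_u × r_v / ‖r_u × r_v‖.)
L = -5;  M = 0;  N = -5/4

Compute the unit normal N̂(u, v) = (sin(u)^2*cos(v)/Abs(sin(u)), sin(u)^2*sin(v)/Abs(sin(u)), sin(2*u)/(2*Abs(sin(u)))), and the second partials r_uu, r_uv, r_vv. Take dot products:
  L(u, v) = r_uu · N̂ = -5*sin(u)/Abs(sin(u)),
  M(u, v) = r_uv · N̂ = 0,
  N(u, v) = r_vv · N̂ = -5*sin(u)^3/Abs(sin(u)).
Evaluating at (u, v) = (pi/6, pi/2):
  L = -5, M = 0, N = -5/4.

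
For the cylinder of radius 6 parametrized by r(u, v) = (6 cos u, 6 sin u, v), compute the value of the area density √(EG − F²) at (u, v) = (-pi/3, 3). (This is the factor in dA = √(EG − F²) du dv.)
√(EG − F²)|_{(-pi/3, 3)} = 6

E = 36, F = 0, G = 1, so EG − F² = 36. Taking the positive square root: √(EG − F²) = 6. At (u, v) = (-pi/3, 3): 6.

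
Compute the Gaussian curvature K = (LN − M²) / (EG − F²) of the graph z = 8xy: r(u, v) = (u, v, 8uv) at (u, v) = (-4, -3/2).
K = -64/1366561

Coefficients of the first fundamental form: E = 64*v^2 + 1, F = 64*u*v, G = 64*u^2 + 1.
Coefficients of the second fundamental form: L = 0, M = 8/sqrt(64*u^2 + 64*v^2 + 1), N = 0.
Assemble K = (LN − M²)/(EG − F²) = -64/(4096*u^4 + 8192*u^2*v^2 + 128*u^2 + 4096*v^4 + 128*v^2 + 1). At (u, v) = (-4, -3/2): K = -64/1366561.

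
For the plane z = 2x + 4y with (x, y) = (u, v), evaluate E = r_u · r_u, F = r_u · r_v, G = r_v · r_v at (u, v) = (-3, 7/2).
E = 5;  F = 8;  G = 17

Partials: r_u = (1, 0, 2), r_v = (0, 1, 4). As functions of (u, v):
  E = r_u · r_u = 5,
  F = r_u · r_v = 8,
  G = r_v · r_v = 17.
Evaluating at (u, v) = (-3, 7/2): E = 5, F = 8, G = 17.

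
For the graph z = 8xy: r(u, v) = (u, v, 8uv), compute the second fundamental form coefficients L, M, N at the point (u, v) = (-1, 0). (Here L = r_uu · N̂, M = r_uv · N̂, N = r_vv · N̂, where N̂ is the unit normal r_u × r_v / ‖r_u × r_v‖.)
L = 0;  M = 8*sqrt(65)/65;  N = 0

Compute the unit normal N̂(u, v) = (-8*v/sqrt(64*u^2 + 64*v^2 + 1), -8*u/sqrt(64*u^2 + 64*v^2 + 1), 1/sqrt(64*u^2 + 64*v^2 + 1)), and the second partials r_uu, r_uv, r_vv. Take dot products:
  L(u, v) = r_uu · N̂ = 0,
  M(u, v) = r_uv · N̂ = 8/sqrt(64*u^2 + 64*v^2 + 1),
  N(u, v) = r_vv · N̂ = 0.
Evaluating at (u, v) = (-1, 0):
  L = 0, M = 8*sqrt(65)/65, N = 0.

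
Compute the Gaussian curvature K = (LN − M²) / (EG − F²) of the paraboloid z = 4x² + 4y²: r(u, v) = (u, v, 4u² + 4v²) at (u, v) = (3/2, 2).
K = 64/160801

Coefficients of the first fundamental form: E = 64*u^2 + 1, F = 64*u*v, G = 64*v^2 + 1.
Coefficients of the second fundamental form: L = 8/sqrt(64*u^2 + 64*v^2 + 1), M = 0, N = 8/sqrt(64*u^2 + 64*v^2 + 1).
Assemble K = (LN − M²)/(EG − F²) = 64/(4096*u^4 + 8192*u^2*v^2 + 128*u^2 + 4096*v^4 + 128*v^2 + 1). At (u, v) = (3/2, 2): K = 64/160801.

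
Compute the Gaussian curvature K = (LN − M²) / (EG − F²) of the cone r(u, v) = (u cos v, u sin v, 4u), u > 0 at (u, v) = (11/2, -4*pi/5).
K = 0

Coefficients of the first fundamental form: E = 17, F = 0, G = u^2.
Coefficients of the second fundamental form: L = 0, M = 0, N = 4*sqrt(17)*u^2/(17*Abs(u)).
Assemble K = (LN − M²)/(EG − F²) = 0. At (u, v) = (11/2, -4*pi/5): K = 0.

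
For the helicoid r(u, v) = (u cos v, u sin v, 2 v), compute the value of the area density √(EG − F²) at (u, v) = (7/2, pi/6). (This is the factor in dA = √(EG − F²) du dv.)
√(EG − F²)|_{(7/2, pi/6)} = sqrt(65)/2

E = 1, F = 0, G = u^2 + 4, so EG − F² = u^2 + 4. Taking the positive square root: √(EG − F²) = sqrt(u^2 + 4). At (u, v) = (7/2, pi/6): sqrt(65)/2.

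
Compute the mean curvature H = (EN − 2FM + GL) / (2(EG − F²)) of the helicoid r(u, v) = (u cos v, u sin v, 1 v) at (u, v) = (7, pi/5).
H = 0

With E = 1, F = 0, G = u^2 + 1, L = 0, M = -1/sqrt(u^2 + 1), N = 0, assemble
  H = (EN − 2FM + GL) / (2(EG − F²)) = 0.
At (u, v) = (7, pi/5): H = 0.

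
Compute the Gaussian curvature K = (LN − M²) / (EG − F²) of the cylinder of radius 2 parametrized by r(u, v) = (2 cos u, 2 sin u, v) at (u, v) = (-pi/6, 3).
K = 0

Coefficients of the first fundamental form: E = 4, F = 0, G = 1.
Coefficients of the second fundamental form: L = -2, M = 0, N = 0.
Assemble K = (LN − M²)/(EG − F²) = 0. At (u, v) = (-pi/6, 3): K = 0.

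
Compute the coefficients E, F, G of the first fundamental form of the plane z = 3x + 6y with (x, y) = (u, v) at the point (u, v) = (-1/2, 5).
E = 10;  F = 18;  G = 37

Partials: r_u = (1, 0, 3), r_v = (0, 1, 6). As functions of (u, v):
  E = r_u · r_u = 10,
  F = r_u · r_v = 18,
  G = r_v · r_v = 37.
Evaluating at (u, v) = (-1/2, 5): E = 10, F = 18, G = 37.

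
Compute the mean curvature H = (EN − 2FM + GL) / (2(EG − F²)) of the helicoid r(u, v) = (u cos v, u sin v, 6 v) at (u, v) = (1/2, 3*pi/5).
H = 0

With E = 1, F = 0, G = u^2 + 36, L = 0, M = -6/sqrt(u^2 + 36), N = 0, assemble
  H = (EN − 2FM + GL) / (2(EG − F²)) = 0.
At (u, v) = (1/2, 3*pi/5): H = 0.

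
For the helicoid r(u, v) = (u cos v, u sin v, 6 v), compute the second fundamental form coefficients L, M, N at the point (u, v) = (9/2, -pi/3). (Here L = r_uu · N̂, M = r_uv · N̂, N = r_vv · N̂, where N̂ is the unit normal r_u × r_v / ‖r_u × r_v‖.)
L = 0;  M = -4/5;  N = 0

Compute the unit normal N̂(u, v) = (6*sin(v)/sqrt(u^2 + 36), -6*cos(v)/sqrt(u^2 + 36), u/sqrt(u^2 + 36)), and the second partials r_uu, r_uv, r_vv. Take dot products:
  L(u, v) = r_uu · N̂ = 0,
  M(u, v) = r_uv · N̂ = -6/sqrt(u^2 + 36),
  N(u, v) = r_vv · N̂ = 0.
Evaluating at (u, v) = (9/2, -pi/3):
  L = 0, M = -4/5, N = 0.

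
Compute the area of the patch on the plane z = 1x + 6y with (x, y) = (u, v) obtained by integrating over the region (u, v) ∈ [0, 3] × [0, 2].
Area = 6*sqrt(38)

Area = ∫∫ √(EG − F²) du dv with √(EG − F²) = sqrt(38). Integrating over [0, 3] × [0, 2] gives 6*sqrt(38).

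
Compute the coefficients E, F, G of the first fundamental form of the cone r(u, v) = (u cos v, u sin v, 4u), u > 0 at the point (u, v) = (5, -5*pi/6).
E = 17;  F = 0;  G = 25

Partials: r_u = (cos(v), sin(v), 4), r_v = (-u*sin(v), u*cos(v), 0). As functions of (u, v):
  E = r_u · r_u = 17,
  F = r_u · r_v = 0,
  G = r_v · r_v = u^2.
Evaluating at (u, v) = (5, -5*pi/6): E = 17, F = 0, G = 25.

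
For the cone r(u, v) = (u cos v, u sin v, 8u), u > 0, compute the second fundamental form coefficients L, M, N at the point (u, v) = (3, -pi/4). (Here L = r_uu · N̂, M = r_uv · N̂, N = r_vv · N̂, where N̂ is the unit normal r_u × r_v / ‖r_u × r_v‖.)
L = 0;  M = 0;  N = 24*sqrt(65)/65

Compute the unit normal N̂(u, v) = (-8*sqrt(65)*u*cos(v)/(65*Abs(u)), -8*sqrt(65)*u*sin(v)/(65*Abs(u)), sqrt(65)*u/(65*Abs(u))), and the second partials r_uu, r_uv, r_vv. Take dot products:
  L(u, v) = r_uu · N̂ = 0,
  M(u, v) = r_uv · N̂ = 0,
  N(u, v) = r_vv · N̂ = 8*sqrt(65)*u^2/(65*Abs(u)).
Evaluating at (u, v) = (3, -pi/4):
  L = 0, M = 0, N = 24*sqrt(65)/65.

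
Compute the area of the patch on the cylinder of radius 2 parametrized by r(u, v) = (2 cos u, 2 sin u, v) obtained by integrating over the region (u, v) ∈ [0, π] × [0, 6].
Area = 12*pi

Area = ∫∫ √(EG − F²) du dv with √(EG − F²) = 2. Integrating over [0, π] × [0, 6] gives 12*pi.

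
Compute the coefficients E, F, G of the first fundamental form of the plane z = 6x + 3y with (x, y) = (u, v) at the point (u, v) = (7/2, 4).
E = 37;  F = 18;  G = 10

Partials: r_u = (1, 0, 6), r_v = (0, 1, 3). As functions of (u, v):
  E = r_u · r_u = 37,
  F = r_u · r_v = 18,
  G = r_v · r_v = 10.
Evaluating at (u, v) = (7/2, 4): E = 37, F = 18, G = 10.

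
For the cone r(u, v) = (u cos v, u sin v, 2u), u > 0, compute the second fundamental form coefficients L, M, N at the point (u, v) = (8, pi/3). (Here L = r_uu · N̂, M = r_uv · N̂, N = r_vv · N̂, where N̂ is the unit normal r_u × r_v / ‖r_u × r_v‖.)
L = 0;  M = 0;  N = 16*sqrt(5)/5

Compute the unit normal N̂(u, v) = (-2*sqrt(5)*u*cos(v)/(5*Abs(u)), -2*sqrt(5)*u*sin(v)/(5*Abs(u)), sqrt(5)*u/(5*Abs(u))), and the second partials r_uu, r_uv, r_vv. Take dot products:
  L(u, v) = r_uu · N̂ = 0,
  M(u, v) = r_uv · N̂ = 0,
  N(u, v) = r_vv · N̂ = 2*sqrt(5)*u^2/(5*Abs(u)).
Evaluating at (u, v) = (8, pi/3):
  L = 0, M = 0, N = 16*sqrt(5)/5.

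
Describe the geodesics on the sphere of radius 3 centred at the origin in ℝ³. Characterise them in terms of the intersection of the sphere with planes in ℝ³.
Geodesics on the sphere of radius 3 are great circles — circles of radius 3 obtained as the intersection of the sphere with planes through the origin (the centre of the sphere).

A curve α(t) of nonzero constant speed on the sphere of radius 3 is a geodesic iff its acceleration α̈ is everywhere normal to the surface, i.e. parallel to the radial vector α(t). Then d/dt(α × α̇) = α̇ × α̇ + α × α̈ = 0, so α × α̇ is a constant vector n ≠ 0 and α(t) · n = 0 for all t: α lies in the plane through the origin with normal n. The intersection of that plane with the sphere is a circle of radius 3 (a great circle). Conversely, a great circle traversed at constant speed has centripetal acceleration pointing at the origin, hence normal to the sphere, so every great circle is a geodesic.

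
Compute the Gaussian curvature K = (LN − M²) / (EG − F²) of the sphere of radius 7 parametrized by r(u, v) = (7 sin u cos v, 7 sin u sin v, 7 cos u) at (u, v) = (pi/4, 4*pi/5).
K = 1/49

Coefficients of the first fundamental form: E = 49, F = 0, G = 49*sin(u)^2.
Coefficients of the second fundamental form: L = -7*sin(u)/Abs(sin(u)), M = 0, N = -7*sin(u)^3/Abs(sin(u)).
Assemble K = (LN − M²)/(EG − F²) = 1/49. At (u, v) = (pi/4, 4*pi/5): K = 1/49.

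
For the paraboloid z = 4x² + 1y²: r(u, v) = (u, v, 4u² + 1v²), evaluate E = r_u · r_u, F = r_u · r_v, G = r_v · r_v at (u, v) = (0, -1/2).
E = 1;  F = 0;  G = 2

Partials: r_u = (1, 0, 8*u), r_v = (0, 1, 2*v). As functions of (u, v):
  E = r_u · r_u = 64*u^2 + 1,
  F = r_u · r_v = 16*u*v,
  G = r_v · r_v = 4*v^2 + 1.
Evaluating at (u, v) = (0, -1/2): E = 1, F = 0, G = 2.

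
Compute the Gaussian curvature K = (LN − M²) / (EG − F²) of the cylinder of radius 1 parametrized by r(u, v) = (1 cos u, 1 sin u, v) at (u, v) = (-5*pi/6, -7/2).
K = 0

Coefficients of the first fundamental form: E = 1, F = 0, G = 1.
Coefficients of the second fundamental form: L = -1, M = 0, N = 0.
Assemble K = (LN − M²)/(EG − F²) = 0. At (u, v) = (-5*pi/6, -7/2): K = 0.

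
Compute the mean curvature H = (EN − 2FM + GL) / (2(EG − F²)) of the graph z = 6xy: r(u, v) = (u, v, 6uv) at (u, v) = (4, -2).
H = 1728*sqrt(721)/519841

With E = 36*v^2 + 1, F = 36*u*v, G = 36*u^2 + 1, L = 0, M = 6/sqrt(36*u^2 + 36*v^2 + 1), N = 0, assemble
  H = (EN − 2FM + GL) / (2(EG − F²)) = -216*u*v/(36*u^2 + 36*v^2 + 1)^(3/2).
At (u, v) = (4, -2): H = 1728*sqrt(721)/519841.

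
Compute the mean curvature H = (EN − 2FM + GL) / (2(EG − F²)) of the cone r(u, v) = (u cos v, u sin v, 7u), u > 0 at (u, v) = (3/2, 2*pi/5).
H = 7*sqrt(2)/30

With E = 50, F = 0, G = u^2, L = 0, M = 0, N = 7*sqrt(2)*u^2/(10*Abs(u)), assemble
  H = (EN − 2FM + GL) / (2(EG − F²)) = 7*sqrt(2)/(20*Abs(u)).
At (u, v) = (3/2, 2*pi/5): H = 7*sqrt(2)/30.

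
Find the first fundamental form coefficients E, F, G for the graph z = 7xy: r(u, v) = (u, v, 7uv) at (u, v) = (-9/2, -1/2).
E = 53/4;  F = 441/4;  G = 3973/4

Partials: r_u = (1, 0, 7*v), r_v = (0, 1, 7*u). As functions of (u, v):
  E = r_u · r_u = 49*v^2 + 1,
  F = r_u · r_v = 49*u*v,
  G = r_v · r_v = 49*u^2 + 1.
Evaluating at (u, v) = (-9/2, -1/2): E = 53/4, F = 441/4, G = 3973/4.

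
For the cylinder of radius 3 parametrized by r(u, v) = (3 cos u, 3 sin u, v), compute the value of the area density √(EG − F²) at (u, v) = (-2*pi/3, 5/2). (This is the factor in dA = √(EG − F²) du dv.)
√(EG − F²)|_{(-2*pi/3, 5/2)} = 3

E = 9, F = 0, G = 1, so EG − F² = 9. Taking the positive square root: √(EG − F²) = 3. At (u, v) = (-2*pi/3, 5/2): 3.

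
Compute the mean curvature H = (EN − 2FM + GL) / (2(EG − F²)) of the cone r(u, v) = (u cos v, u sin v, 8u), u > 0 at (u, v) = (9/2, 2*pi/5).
H = 8*sqrt(65)/585

With E = 65, F = 0, G = u^2, L = 0, M = 0, N = 8*sqrt(65)*u^2/(65*Abs(u)), assemble
  H = (EN − 2FM + GL) / (2(EG − F²)) = 4*sqrt(65)/(65*Abs(u)).
At (u, v) = (9/2, 2*pi/5): H = 8*sqrt(65)/585.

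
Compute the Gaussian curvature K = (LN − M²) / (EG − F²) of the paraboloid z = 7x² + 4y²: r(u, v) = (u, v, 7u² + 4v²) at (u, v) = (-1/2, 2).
K = 28/23409

Coefficients of the first fundamental form: E = 196*u^2 + 1, F = 112*u*v, G = 64*v^2 + 1.
Coefficients of the second fundamental form: L = 14/sqrt(196*u^2 + 64*v^2 + 1), M = 0, N = 8/sqrt(196*u^2 + 64*v^2 + 1).
Assemble K = (LN − M²)/(EG − F²) = 112/(38416*u^4 + 25088*u^2*v^2 + 392*u^2 + 4096*v^4 + 128*v^2 + 1). At (u, v) = (-1/2, 2): K = 28/23409.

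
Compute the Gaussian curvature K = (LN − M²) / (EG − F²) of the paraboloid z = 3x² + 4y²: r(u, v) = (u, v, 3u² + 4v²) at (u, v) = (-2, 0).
K = 48/21025

Coefficients of the first fundamental form: E = 36*u^2 + 1, F = 48*u*v, G = 64*v^2 + 1.
Coefficients of the second fundamental form: L = 6/sqrt(36*u^2 + 64*v^2 + 1), M = 0, N = 8/sqrt(36*u^2 + 64*v^2 + 1).
Assemble K = (LN − M²)/(EG − F²) = 48/(1296*u^4 + 4608*u^2*v^2 + 72*u^2 + 4096*v^4 + 128*v^2 + 1). At (u, v) = (-2, 0): K = 48/21025.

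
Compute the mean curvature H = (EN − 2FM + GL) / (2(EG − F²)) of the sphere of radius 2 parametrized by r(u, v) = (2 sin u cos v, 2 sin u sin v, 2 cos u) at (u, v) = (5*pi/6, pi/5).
H = -1/2

With E = 4, F = 0, G = 4*sin(u)^2, L = -2*sin(u)/Abs(sin(u)), M = 0, N = -2*sin(u)^3/Abs(sin(u)), assemble
  H = (EN − 2FM + GL) / (2(EG − F²)) = -sin(u)/(2*Abs(sin(u))).
At (u, v) = (5*pi/6, pi/5): H = -1/2.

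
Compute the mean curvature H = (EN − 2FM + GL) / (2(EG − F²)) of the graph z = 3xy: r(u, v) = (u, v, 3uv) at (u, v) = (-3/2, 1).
H = 324/1331

With E = 9*v^2 + 1, F = 9*u*v, G = 9*u^2 + 1, L = 0, M = 3/sqrt(9*u^2 + 9*v^2 + 1), N = 0, assemble
  H = (EN − 2FM + GL) / (2(EG − F²)) = -27*u*v/(9*u^2 + 9*v^2 + 1)^(3/2).
At (u, v) = (-3/2, 1): H = 324/1331.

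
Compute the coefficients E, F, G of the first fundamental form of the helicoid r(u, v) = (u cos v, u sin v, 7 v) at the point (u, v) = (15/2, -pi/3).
E = 1;  F = 0;  G = 421/4

Partials: r_u = (cos(v), sin(v), 0), r_v = (-u*sin(v), u*cos(v), 7). As functions of (u, v):
  E = r_u · r_u = 1,
  F = r_u · r_v = 0,
  G = r_v · r_v = u^2 + 49.
Evaluating at (u, v) = (15/2, -pi/3): E = 1, F = 0, G = 421/4.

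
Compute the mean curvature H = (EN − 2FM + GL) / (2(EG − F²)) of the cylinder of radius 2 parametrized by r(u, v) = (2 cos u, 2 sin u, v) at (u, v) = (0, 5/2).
H = -1/4

With E = 4, F = 0, G = 1, L = -2, M = 0, N = 0, assemble
  H = (EN − 2FM + GL) / (2(EG − F²)) = -1/4.
At (u, v) = (0, 5/2): H = -1/4.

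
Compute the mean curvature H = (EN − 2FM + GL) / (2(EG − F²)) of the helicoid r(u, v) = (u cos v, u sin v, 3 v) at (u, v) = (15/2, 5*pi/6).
H = 0

With E = 1, F = 0, G = u^2 + 9, L = 0, M = -3/sqrt(u^2 + 9), N = 0, assemble
  H = (EN − 2FM + GL) / (2(EG − F²)) = 0.
At (u, v) = (15/2, 5*pi/6): H = 0.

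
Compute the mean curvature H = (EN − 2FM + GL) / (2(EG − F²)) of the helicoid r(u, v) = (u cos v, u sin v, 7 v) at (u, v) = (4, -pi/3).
H = 0

With E = 1, F = 0, G = u^2 + 49, L = 0, M = -7/sqrt(u^2 + 49), N = 0, assemble
  H = (EN − 2FM + GL) / (2(EG − F²)) = 0.
At (u, v) = (4, -pi/3): H = 0.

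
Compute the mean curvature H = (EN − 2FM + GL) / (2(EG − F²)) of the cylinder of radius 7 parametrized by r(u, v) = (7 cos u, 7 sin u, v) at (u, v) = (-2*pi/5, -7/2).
H = -1/14

With E = 49, F = 0, G = 1, L = -7, M = 0, N = 0, assemble
  H = (EN − 2FM + GL) / (2(EG − F²)) = -1/14.
At (u, v) = (-2*pi/5, -7/2): H = -1/14.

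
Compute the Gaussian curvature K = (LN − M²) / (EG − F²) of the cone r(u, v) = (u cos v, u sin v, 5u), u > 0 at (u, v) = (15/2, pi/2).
K = 0

Coefficients of the first fundamental form: E = 26, F = 0, G = u^2.
Coefficients of the second fundamental form: L = 0, M = 0, N = 5*sqrt(26)*u^2/(26*Abs(u)).
Assemble K = (LN − M²)/(EG − F²) = 0. At (u, v) = (15/2, pi/2): K = 0.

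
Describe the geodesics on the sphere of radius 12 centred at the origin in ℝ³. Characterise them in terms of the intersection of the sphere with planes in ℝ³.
Geodesics on the sphere of radius 12 are great circles — circles of radius 12 obtained as the intersection of the sphere with planes through the origin (the centre of the sphere).

A curve α(t) of nonzero constant speed on the sphere of radius 12 is a geodesic iff its acceleration α̈ is everywhere normal to the surface, i.e. parallel to the radial vector α(t). Then d/dt(α × α̇) = α̇ × α̇ + α × α̈ = 0, so α × α̇ is a constant vector n ≠ 0 and α(t) · n = 0 for all t: α lies in the plane through the origin with normal n. The intersection of that plane with the sphere is a circle of radius 12 (a great circle). Conversely, a great circle traversed at constant speed has centripetal acceleration pointing at the origin, hence normal to the sphere, so every great circle is a geodesic.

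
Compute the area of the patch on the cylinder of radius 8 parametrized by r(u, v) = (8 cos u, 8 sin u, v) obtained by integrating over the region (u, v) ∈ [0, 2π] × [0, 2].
Area = 32*pi

Area = ∫∫ √(EG − F²) du dv with √(EG − F²) = 8. Integrating over [0, 2π] × [0, 2] gives 32*pi.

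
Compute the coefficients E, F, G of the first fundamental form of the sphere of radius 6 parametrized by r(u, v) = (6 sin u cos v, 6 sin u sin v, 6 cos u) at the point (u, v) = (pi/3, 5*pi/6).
E = 36;  F = 0;  G = 27

Partials: r_u = (6*cos(u)*cos(v), 6*sin(v)*cos(u), -6*sin(u)), r_v = (-6*sin(u)*sin(v), 6*sin(u)*cos(v), 0). As functions of (u, v):
  E = r_u · r_u = 36,
  F = r_u · r_v = 0,
  G = r_v · r_v = 36*sin(u)^2.
Evaluating at (u, v) = (pi/3, 5*pi/6): E = 36, F = 0, G = 27.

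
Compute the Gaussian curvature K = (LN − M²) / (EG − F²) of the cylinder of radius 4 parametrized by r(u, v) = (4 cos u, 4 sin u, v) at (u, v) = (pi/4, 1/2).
K = 0

Coefficients of the first fundamental form: E = 16, F = 0, G = 1.
Coefficients of the second fundamental form: L = -4, M = 0, N = 0.
Assemble K = (LN − M²)/(EG − F²) = 0. At (u, v) = (pi/4, 1/2): K = 0.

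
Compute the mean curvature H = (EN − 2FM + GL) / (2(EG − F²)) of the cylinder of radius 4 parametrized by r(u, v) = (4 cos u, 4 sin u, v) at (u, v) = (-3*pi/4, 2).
H = -1/8

With E = 16, F = 0, G = 1, L = -4, M = 0, N = 0, assemble
  H = (EN − 2FM + GL) / (2(EG − F²)) = -1/8.
At (u, v) = (-3*pi/4, 2): H = -1/8.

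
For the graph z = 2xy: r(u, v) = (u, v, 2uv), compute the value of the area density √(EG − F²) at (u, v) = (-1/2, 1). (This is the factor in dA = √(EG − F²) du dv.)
√(EG − F²)|_{(-1/2, 1)} = sqrt(6)

E = 4*v^2 + 1, F = 4*u*v, G = 4*u^2 + 1, so EG − F² = 4*u^2 + 4*v^2 + 1. Taking the positive square root: √(EG − F²) = sqrt(4*u^2 + 4*v^2 + 1). At (u, v) = (-1/2, 1): sqrt(6).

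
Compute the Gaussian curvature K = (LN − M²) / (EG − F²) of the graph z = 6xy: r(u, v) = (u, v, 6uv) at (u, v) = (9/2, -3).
K = -9/277729

Coefficients of the first fundamental form: E = 36*v^2 + 1, F = 36*u*v, G = 36*u^2 + 1.
Coefficients of the second fundamental form: L = 0, M = 6/sqrt(36*u^2 + 36*v^2 + 1), N = 0.
Assemble K = (LN − M²)/(EG − F²) = -36/(1296*u^4 + 2592*u^2*v^2 + 72*u^2 + 1296*v^4 + 72*v^2 + 1). At (u, v) = (9/2, -3): K = -9/277729.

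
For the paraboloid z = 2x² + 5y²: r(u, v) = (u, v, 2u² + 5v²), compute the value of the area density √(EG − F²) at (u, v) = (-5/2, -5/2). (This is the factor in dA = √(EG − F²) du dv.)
√(EG − F²)|_{(-5/2, -5/2)} = 11*sqrt(6)

E = 16*u^2 + 1, F = 40*u*v, G = 100*v^2 + 1, so EG − F² = 16*u^2 + 100*v^2 + 1. Taking the positive square root: √(EG − F²) = sqrt(16*u^2 + 100*v^2 + 1). At (u, v) = (-5/2, -5/2): 11*sqrt(6).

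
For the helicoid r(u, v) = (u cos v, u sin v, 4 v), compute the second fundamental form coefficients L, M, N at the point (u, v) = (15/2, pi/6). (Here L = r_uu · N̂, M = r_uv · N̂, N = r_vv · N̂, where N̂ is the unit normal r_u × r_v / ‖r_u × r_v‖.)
L = 0;  M = -8/17;  N = 0

Compute the unit normal N̂(u, v) = (4*sin(v)/sqrt(u^2 + 16), -4*cos(v)/sqrt(u^2 + 16), u/sqrt(u^2 + 16)), and the second partials r_uu, r_uv, r_vv. Take dot products:
  L(u, v) = r_uu · N̂ = 0,
  M(u, v) = r_uv · N̂ = -4/sqrt(u^2 + 16),
  N(u, v) = r_vv · N̂ = 0.
Evaluating at (u, v) = (15/2, pi/6):
  L = 0, M = -8/17, N = 0.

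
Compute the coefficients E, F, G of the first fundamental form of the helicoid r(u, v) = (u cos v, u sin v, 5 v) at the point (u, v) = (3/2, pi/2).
E = 1;  F = 0;  G = 109/4

Partials: r_u = (cos(v), sin(v), 0), r_v = (-u*sin(v), u*cos(v), 5). As functions of (u, v):
  E = r_u · r_u = 1,
  F = r_u · r_v = 0,
  G = r_v · r_v = u^2 + 25.
Evaluating at (u, v) = (3/2, pi/2): E = 1, F = 0, G = 109/4.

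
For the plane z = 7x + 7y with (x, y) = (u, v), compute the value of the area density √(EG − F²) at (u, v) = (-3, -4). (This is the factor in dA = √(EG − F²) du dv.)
√(EG − F²)|_{(-3, -4)} = 3*sqrt(11)

E = 50, F = 49, G = 50, so EG − F² = 99. Taking the positive square root: √(EG − F²) = 3*sqrt(11). At (u, v) = (-3, -4): 3*sqrt(11).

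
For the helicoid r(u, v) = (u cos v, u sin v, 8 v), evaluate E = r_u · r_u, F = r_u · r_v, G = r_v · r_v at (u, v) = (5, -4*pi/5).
E = 1;  F = 0;  G = 89

Partials: r_u = (cos(v), sin(v), 0), r_v = (-u*sin(v), u*cos(v), 8). As functions of (u, v):
  E = r_u · r_u = 1,
  F = r_u · r_v = 0,
  G = r_v · r_v = u^2 + 64.
Evaluating at (u, v) = (5, -4*pi/5): E = 1, F = 0, G = 89.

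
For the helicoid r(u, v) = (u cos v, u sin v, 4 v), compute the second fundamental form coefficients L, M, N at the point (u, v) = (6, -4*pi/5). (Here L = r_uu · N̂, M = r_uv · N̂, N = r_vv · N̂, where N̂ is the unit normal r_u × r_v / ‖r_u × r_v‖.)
L = 0;  M = -2*sqrt(13)/13;  N = 0

Compute the unit normal N̂(u, v) = (4*sin(v)/sqrt(u^2 + 16), -4*cos(v)/sqrt(u^2 + 16), u/sqrt(u^2 + 16)), and the second partials r_uu, r_uv, r_vv. Take dot products:
  L(u, v) = r_uu · N̂ = 0,
  M(u, v) = r_uv · N̂ = -4/sqrt(u^2 + 16),
  N(u, v) = r_vv · N̂ = 0.
Evaluating at (u, v) = (6, -4*pi/5):
  L = 0, M = -2*sqrt(13)/13, N = 0.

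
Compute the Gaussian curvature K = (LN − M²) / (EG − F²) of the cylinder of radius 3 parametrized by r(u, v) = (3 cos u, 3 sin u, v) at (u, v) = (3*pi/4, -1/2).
K = 0

Coefficients of the first fundamental form: E = 9, F = 0, G = 1.
Coefficients of the second fundamental form: L = -3, M = 0, N = 0.
Assemble K = (LN − M²)/(EG − F²) = 0. At (u, v) = (3*pi/4, -1/2): K = 0.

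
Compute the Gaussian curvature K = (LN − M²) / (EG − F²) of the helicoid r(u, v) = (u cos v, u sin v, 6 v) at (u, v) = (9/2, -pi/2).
K = -64/5625

Coefficients of the first fundamental form: E = 1, F = 0, G = u^2 + 36.
Coefficients of the second fundamental form: L = 0, M = -6/sqrt(u^2 + 36), N = 0.
Assemble K = (LN − M²)/(EG − F²) = -36/(u^2 + 36)^2. At (u, v) = (9/2, -pi/2): K = -64/5625.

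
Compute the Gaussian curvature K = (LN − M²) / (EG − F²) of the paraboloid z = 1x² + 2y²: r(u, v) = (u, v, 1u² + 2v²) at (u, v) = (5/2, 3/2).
K = 2/961

Coefficients of the first fundamental form: E = 4*u^2 + 1, F = 8*u*v, G = 16*v^2 + 1.
Coefficients of the second fundamental form: L = 2/sqrt(4*u^2 + 16*v^2 + 1), M = 0, N = 4/sqrt(4*u^2 + 16*v^2 + 1).
Assemble K = (LN − M²)/(EG − F²) = 8/(16*u^4 + 128*u^2*v^2 + 8*u^2 + 256*v^4 + 32*v^2 + 1). At (u, v) = (5/2, 3/2): K = 2/961.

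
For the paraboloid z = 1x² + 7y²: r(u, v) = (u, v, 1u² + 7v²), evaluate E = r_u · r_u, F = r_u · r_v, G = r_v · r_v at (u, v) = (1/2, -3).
E = 2;  F = -42;  G = 1765

Partials: r_u = (1, 0, 2*u), r_v = (0, 1, 14*v). As functions of (u, v):
  E = r_u · r_u = 4*u^2 + 1,
  F = r_u · r_v = 28*u*v,
  G = r_v · r_v = 196*v^2 + 1.
Evaluating at (u, v) = (1/2, -3): E = 2, F = -42, G = 1765.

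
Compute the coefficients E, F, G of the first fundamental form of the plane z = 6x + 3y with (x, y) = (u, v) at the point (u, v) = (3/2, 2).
E = 37;  F = 18;  G = 10

Partials: r_u = (1, 0, 6), r_v = (0, 1, 3). As functions of (u, v):
  E = r_u · r_u = 37,
  F = r_u · r_v = 18,
  G = r_v · r_v = 10.
Evaluating at (u, v) = (3/2, 2): E = 37, F = 18, G = 10.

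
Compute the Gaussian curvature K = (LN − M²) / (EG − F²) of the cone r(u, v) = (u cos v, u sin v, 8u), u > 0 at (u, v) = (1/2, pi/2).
K = 0

Coefficients of the first fundamental form: E = 65, F = 0, G = u^2.
Coefficients of the second fundamental form: L = 0, M = 0, N = 8*sqrt(65)*u^2/(65*Abs(u)).
Assemble K = (LN − M²)/(EG − F²) = 0. At (u, v) = (1/2, pi/2): K = 0.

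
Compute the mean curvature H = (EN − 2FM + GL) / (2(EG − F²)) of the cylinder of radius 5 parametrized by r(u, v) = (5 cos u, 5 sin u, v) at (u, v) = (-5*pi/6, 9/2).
H = -1/10

With E = 25, F = 0, G = 1, L = -5, M = 0, N = 0, assemble
  H = (EN − 2FM + GL) / (2(EG − F²)) = -1/10.
At (u, v) = (-5*pi/6, 9/2): H = -1/10.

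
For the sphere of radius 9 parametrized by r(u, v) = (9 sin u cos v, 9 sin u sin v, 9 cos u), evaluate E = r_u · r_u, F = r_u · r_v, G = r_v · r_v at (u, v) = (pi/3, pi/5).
E = 81;  F = 0;  G = 243/4

Partials: r_u = (9*cos(u)*cos(v), 9*sin(v)*cos(u), -9*sin(u)), r_v = (-9*sin(u)*sin(v), 9*sin(u)*cos(v), 0). As functions of (u, v):
  E = r_u · r_u = 81,
  F = r_u · r_v = 0,
  G = r_v · r_v = 81*sin(u)^2.
Evaluating at (u, v) = (pi/3, pi/5): E = 81, F = 0, G = 243/4.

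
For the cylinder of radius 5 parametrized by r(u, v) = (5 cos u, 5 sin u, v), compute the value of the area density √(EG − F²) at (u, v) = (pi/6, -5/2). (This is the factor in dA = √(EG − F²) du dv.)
√(EG − F²)|_{(pi/6, -5/2)} = 5

E = 25, F = 0, G = 1, so EG − F² = 25. Taking the positive square root: √(EG − F²) = 5. At (u, v) = (pi/6, -5/2): 5.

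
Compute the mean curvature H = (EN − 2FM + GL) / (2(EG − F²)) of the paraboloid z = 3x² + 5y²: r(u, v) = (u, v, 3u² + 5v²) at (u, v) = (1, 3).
H = 2888*sqrt(937)/877969

With E = 36*u^2 + 1, F = 60*u*v, G = 100*v^2 + 1, L = 6/sqrt(36*u^2 + 100*v^2 + 1), M = 0, N = 10/sqrt(36*u^2 + 100*v^2 + 1), assemble
  H = (EN − 2FM + GL) / (2(EG − F²)) = 4*(45*u^2 + 75*v^2 + 2)/(36*u^2 + 100*v^2 + 1)^(3/2).
At (u, v) = (1, 3): H = 2888*sqrt(937)/877969.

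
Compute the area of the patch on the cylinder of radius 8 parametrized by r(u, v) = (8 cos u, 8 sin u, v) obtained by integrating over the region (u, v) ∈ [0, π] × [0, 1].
Area = 8*pi

Area = ∫∫ √(EG − F²) du dv with √(EG − F²) = 8. Integrating over [0, π] × [0, 1] gives 8*pi.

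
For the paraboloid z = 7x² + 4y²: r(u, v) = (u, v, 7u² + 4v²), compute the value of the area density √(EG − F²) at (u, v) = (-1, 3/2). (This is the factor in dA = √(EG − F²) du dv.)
√(EG − F²)|_{(-1, 3/2)} = sqrt(341)

E = 196*u^2 + 1, F = 112*u*v, G = 64*v^2 + 1, so EG − F² = 196*u^2 + 64*v^2 + 1. Taking the positive square root: √(EG − F²) = sqrt(196*u^2 + 64*v^2 + 1). At (u, v) = (-1, 3/2): sqrt(341).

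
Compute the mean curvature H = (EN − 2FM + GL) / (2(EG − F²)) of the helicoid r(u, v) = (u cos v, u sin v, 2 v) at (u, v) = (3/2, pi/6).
H = 0

With E = 1, F = 0, G = u^2 + 4, L = 0, M = -2/sqrt(u^2 + 4), N = 0, assemble
  H = (EN − 2FM + GL) / (2(EG − F²)) = 0.
At (u, v) = (3/2, pi/6): H = 0.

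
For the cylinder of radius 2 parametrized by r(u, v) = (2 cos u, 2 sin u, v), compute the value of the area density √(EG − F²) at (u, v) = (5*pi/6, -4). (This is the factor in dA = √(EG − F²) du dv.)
√(EG − F²)|_{(5*pi/6, -4)} = 2

E = 4, F = 0, G = 1, so EG − F² = 4. Taking the positive square root: √(EG − F²) = 2. At (u, v) = (5*pi/6, -4): 2.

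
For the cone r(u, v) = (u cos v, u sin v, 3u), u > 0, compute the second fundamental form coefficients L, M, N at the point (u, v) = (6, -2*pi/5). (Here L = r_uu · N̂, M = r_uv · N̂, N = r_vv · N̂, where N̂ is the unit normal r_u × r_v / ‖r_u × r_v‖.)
L = 0;  M = 0;  N = 9*sqrt(10)/5

Compute the unit normal N̂(u, v) = (-3*sqrt(10)*u*cos(v)/(10*Abs(u)), -3*sqrt(10)*u*sin(v)/(10*Abs(u)), sqrt(10)*u/(10*Abs(u))), and the second partials r_uu, r_uv, r_vv. Take dot products:
  L(u, v) = r_uu · N̂ = 0,
  M(u, v) = r_uv · N̂ = 0,
  N(u, v) = r_vv · N̂ = 3*sqrt(10)*u^2/(10*Abs(u)).
Evaluating at (u, v) = (6, -2*pi/5):
  L = 0, M = 0, N = 9*sqrt(10)/5.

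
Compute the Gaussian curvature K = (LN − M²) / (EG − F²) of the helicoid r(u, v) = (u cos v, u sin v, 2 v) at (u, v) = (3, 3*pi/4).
K = -4/169

Coefficients of the first fundamental form: E = 1, F = 0, G = u^2 + 4.
Coefficients of the second fundamental form: L = 0, M = -2/sqrt(u^2 + 4), N = 0.
Assemble K = (LN − M²)/(EG − F²) = -4/(u^2 + 4)^2. At (u, v) = (3, 3*pi/4): K = -4/169.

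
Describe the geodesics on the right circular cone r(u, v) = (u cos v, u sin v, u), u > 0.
The cone is flat away from the apex (K = 0). Slitting along a generator and unrolling gives an isometry to a sector of the plane; geodesics are the pre-images of straight lines in that sector. In particular, generators (v = const) are geodesics, and generic geodesics spiral from a minimum-distance point before returning to infinity.

For this cone, E = 2, F = 0, G = u², so EG − F² = 2u² > 0 (u > 0), and direct computation gives K = 0 away from the apex. Flatness lets us unroll the cone along a generator into a planar sector of angle 2π/√2 = π√2 ≈ 4.44 rad; geodesics on the cone are exactly the curves that develop to straight lines in this sector. Generators (v = const) develop to rays through the sector's vertex and are geodesics; the circles u = const develop to circular arcs and are not geodesics.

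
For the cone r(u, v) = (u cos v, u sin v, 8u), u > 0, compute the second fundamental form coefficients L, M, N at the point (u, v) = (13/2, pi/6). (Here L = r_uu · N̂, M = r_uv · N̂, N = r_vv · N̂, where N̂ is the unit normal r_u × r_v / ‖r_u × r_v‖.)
L = 0;  M = 0;  N = 4*sqrt(65)/5

Compute the unit normal N̂(u, v) = (-8*sqrt(65)*u*cos(v)/(65*Abs(u)), -8*sqrt(65)*u*sin(v)/(65*Abs(u)), sqrt(65)*u/(65*Abs(u))), and the second partials r_uu, r_uv, r_vv. Take dot products:
  L(u, v) = r_uu · N̂ = 0,
  M(u, v) = r_uv · N̂ = 0,
  N(u, v) = r_vv · N̂ = 8*sqrt(65)*u^2/(65*Abs(u)).
Evaluating at (u, v) = (13/2, pi/6):
  L = 0, M = 0, N = 4*sqrt(65)/5.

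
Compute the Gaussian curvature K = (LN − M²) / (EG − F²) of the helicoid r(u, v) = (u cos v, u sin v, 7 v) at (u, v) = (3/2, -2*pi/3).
K = -784/42025

Coefficients of the first fundamental form: E = 1, F = 0, G = u^2 + 49.
Coefficients of the second fundamental form: L = 0, M = -7/sqrt(u^2 + 49), N = 0.
Assemble K = (LN − M²)/(EG − F²) = -49/(u^2 + 49)^2. At (u, v) = (3/2, -2*pi/3): K = -784/42025.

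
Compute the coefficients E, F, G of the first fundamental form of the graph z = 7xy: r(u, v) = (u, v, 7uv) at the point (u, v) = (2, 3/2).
E = 445/4;  F = 147;  G = 197

Partials: r_u = (1, 0, 7*v), r_v = (0, 1, 7*u). As functions of (u, v):
  E = r_u · r_u = 49*v^2 + 1,
  F = r_u · r_v = 49*u*v,
  G = r_v · r_v = 49*u^2 + 1.
Evaluating at (u, v) = (2, 3/2): E = 445/4, F = 147, G = 197.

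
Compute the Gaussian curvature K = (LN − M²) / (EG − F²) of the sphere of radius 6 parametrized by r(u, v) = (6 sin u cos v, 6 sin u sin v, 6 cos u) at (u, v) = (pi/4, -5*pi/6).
K = 1/36

Coefficients of the first fundamental form: E = 36, F = 0, G = 36*sin(u)^2.
Coefficients of the second fundamental form: L = -6*sin(u)/Abs(sin(u)), M = 0, N = -6*sin(u)^3/Abs(sin(u)).
Assemble K = (LN − M²)/(EG − F²) = 1/36. At (u, v) = (pi/4, -5*pi/6): K = 1/36.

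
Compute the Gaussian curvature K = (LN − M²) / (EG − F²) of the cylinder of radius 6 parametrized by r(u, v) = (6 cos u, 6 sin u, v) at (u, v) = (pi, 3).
K = 0

Coefficients of the first fundamental form: E = 36, F = 0, G = 1.
Coefficients of the second fundamental form: L = -6, M = 0, N = 0.
Assemble K = (LN − M²)/(EG − F²) = 0. At (u, v) = (pi, 3): K = 0.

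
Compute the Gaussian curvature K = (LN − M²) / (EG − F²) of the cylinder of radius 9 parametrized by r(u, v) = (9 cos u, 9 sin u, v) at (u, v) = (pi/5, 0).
K = 0

Coefficients of the first fundamental form: E = 81, F = 0, G = 1.
Coefficients of the second fundamental form: L = -9, M = 0, N = 0.
Assemble K = (LN − M²)/(EG − F²) = 0. At (u, v) = (pi/5, 0): K = 0.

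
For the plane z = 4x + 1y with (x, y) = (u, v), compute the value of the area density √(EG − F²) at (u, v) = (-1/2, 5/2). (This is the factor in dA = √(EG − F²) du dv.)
√(EG − F²)|_{(-1/2, 5/2)} = 3*sqrt(2)

E = 17, F = 4, G = 2, so EG − F² = 18. Taking the positive square root: √(EG − F²) = 3*sqrt(2). At (u, v) = (-1/2, 5/2): 3*sqrt(2).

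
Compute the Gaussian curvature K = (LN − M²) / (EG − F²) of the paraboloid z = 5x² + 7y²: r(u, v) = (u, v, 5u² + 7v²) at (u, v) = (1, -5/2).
K = 35/439569

Coefficients of the first fundamental form: E = 100*u^2 + 1, F = 140*u*v, G = 196*v^2 + 1.
Coefficients of the second fundamental form: L = 10/sqrt(100*u^2 + 196*v^2 + 1), M = 0, N = 14/sqrt(100*u^2 + 196*v^2 + 1).
Assemble K = (LN − M²)/(EG − F²) = 140/(10000*u^4 + 39200*u^2*v^2 + 200*u^2 + 38416*v^4 + 392*v^2 + 1). At (u, v) = (1, -5/2): K = 35/439569.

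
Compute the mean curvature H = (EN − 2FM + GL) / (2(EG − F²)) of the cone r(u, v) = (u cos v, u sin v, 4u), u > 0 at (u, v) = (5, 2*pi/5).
H = 2*sqrt(17)/85

With E = 17, F = 0, G = u^2, L = 0, M = 0, N = 4*sqrt(17)*u^2/(17*Abs(u)), assemble
  H = (EN − 2FM + GL) / (2(EG − F²)) = 2*sqrt(17)/(17*Abs(u)).
At (u, v) = (5, 2*pi/5): H = 2*sqrt(17)/85.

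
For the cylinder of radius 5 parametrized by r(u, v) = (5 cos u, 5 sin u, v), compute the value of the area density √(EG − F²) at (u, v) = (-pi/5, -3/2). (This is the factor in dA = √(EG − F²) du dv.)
√(EG − F²)|_{(-pi/5, -3/2)} = 5

E = 25, F = 0, G = 1, so EG − F² = 25. Taking the positive square root: √(EG − F²) = 5. At (u, v) = (-pi/5, -3/2): 5.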